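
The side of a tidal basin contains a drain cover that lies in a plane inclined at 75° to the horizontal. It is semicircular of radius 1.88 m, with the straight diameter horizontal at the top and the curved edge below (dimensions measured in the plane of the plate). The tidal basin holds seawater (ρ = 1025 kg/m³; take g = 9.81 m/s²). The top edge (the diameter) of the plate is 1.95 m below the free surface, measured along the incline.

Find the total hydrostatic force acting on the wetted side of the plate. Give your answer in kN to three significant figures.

γ = ρg = 1025 × 9.81 / 1000 = 10.05525 kN/m³.
Let θ = 75° be the plate's angle to the horizontal; measure y along the incline from where the plane meets the free surface. Vertical depth h = y·sinθ with sinθ = 0.965926.
The centroid of a semicircle lies 4r/(3π) = 0.797897 m from the diameter, here below the top edge, so y_c = 1.95 + 0.797897 = 2.7479 m and h_c = 2.7479 × 0.965926 = 2.65427 m.
A = πr²/2 = π × 1.88²/2 = 5.55182 m².
Resultant F = γ·h_c·A = 10.05525 × 2.65427 × 5.55182 = 148.174 kN.

F ≈ 148 kN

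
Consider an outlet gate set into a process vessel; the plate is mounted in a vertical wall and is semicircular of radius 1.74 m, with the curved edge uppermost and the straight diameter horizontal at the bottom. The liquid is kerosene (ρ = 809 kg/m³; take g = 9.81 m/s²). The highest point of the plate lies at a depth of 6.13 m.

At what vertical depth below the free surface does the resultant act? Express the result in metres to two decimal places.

h_p = 7.16 m

γ = ρg = 809 × 9.81 / 1000 = 7.93629 kN/m³.
The centroid lies 4r/(3π) = 0.738479 m above the diameter, so r − 4r/(3π) = 1.74 − 0.738479 = 1.00152 m below the topmost point, so the centroid depth is h_c = 6.13 + 1.00152 = 7.13152 m.
A = πr²/2 = π × 1.74²/2 = 4.75574 m².
Resultant F = γ·h_c·A = 7.93629 × 7.13152 × 4.75574 = 269.164 kN.
I_c = (π/8 − 8/(9π))·r⁴ = 0.109757 × 1.74⁴ = 1.00607 m⁴.
Centre of pressure: y_p = y_c + I_c/(y_c·A) = 7.13152 + 1.00607/(7.13152 × 4.75574) = 7.13152 + 0.0296639 = 7.16118 m along the plane.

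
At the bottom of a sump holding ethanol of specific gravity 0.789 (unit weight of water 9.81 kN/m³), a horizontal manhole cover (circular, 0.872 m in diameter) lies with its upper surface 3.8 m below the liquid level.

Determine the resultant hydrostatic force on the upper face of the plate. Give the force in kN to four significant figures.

γ = 0.789 × 9.81 = 7.74009 kN/m³.
The plate is horizontal, so pressure is uniform at p = γ·h = 7.74009 × 3.8 = 29.4123 kN/m².
A = π(0.436)² = 0.597204 m².
F = p·A = 29.4123 × 0.597204 = 17.5651 kN.

F ≈ 17.57 kN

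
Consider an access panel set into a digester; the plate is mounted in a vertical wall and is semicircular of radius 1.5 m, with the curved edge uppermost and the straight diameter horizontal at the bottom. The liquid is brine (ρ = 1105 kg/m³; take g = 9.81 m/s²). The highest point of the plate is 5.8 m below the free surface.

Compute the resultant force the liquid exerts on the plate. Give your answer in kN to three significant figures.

γ = ρg = 1105 × 9.81 / 1000 = 10.84005 kN/m³.
The centroid lies 4r/(3π) = 0.63662 m above the diameter, so r − 4r/(3π) = 1.5 − 0.63662 = 0.86338 m below the topmost point, so the centroid depth is h_c = 5.8 + 0.86338 = 6.66338 m.
A = πr²/2 = π × 1.5²/2 = 3.53429 m².
Resultant F = γ·h_c·A = 10.84005 × 6.66338 × 3.53429 = 255.287 kN.

F ≈ 255 kN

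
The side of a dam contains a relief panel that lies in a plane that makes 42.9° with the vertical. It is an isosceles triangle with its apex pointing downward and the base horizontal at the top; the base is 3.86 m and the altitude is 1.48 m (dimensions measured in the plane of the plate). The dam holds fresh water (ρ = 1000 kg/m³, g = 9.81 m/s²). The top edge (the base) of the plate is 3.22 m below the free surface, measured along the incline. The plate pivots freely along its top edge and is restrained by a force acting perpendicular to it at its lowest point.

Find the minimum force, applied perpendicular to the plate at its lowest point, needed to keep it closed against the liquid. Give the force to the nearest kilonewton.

γ = ρg = 1000 × 9.81 = 9810 N/m³ = 9.81 kN/m³.
The plate makes 42.9° with the vertical, i.e. θ = 90° − 42.9° = 47.1° to the horizontal. Measuring y along the incline from the free-surface line, vertical depth h = y·sinθ with sinθ = 0.732543.
With the apex down, the centroid sits h/3 = 1.48/3 = 0.493333 m below the base (the top edge), so y_c = 3.22 + 0.493333 = 3.71333 m and h_c = 3.71333 × 0.732543 = 2.72017 m.
A = ½ × 3.86 × 1.48 = 2.8564 m².
Resultant F = γ·h_c·A = 9.81 × 2.72017 × 2.8564 = 76.2227 kN.
I_c = b·h³/36 = 3.86 × 1.48³/36 = 0.347592 m⁴.
Centre of pressure: y_p = y_c + I_c/(y_c·A) = 3.71333 + 0.347592/(3.71333 × 2.8564) = 3.71333 + 0.0327708 = 3.7461 m along the plane.
The resultant acts 0.493333 + 0.0327708 = 0.526104 m (along the plate) below the hinge at the top edge, so the moment about the hinge is M = F × 0.526104 = 76.2227 × 0.526104 = 40.1011 kN·m.
A normal force at the bottom, 1.48 m from the hinge, must supply this moment: P = 40.1011/1.48 = 27.0953 kN.

P ≈ 27 kN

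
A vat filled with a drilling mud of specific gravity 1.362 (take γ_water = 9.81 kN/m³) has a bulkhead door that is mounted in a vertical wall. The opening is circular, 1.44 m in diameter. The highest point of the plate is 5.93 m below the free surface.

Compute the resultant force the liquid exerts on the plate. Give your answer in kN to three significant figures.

F ≈ 145 kN

γ = 1.362 × 9.81 = 13.36122 kN/m³.
The centroid is at the centre, 0.72 m below the top of the plate, so the centroid depth is h_c = 5.93 + 0.72 = 6.65 m.
A = π(0.72)² = 1.6286 m².
Resultant F = γ·h_c·A = 13.36122 × 6.65 × 1.6286 = 144.705 kN.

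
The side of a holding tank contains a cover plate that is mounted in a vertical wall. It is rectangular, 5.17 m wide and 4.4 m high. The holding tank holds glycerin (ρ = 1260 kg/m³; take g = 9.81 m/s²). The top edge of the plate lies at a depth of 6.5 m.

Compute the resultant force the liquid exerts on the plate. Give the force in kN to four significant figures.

γ = ρg = 1260 × 9.81 / 1000 = 12.3606 kN/m³.
The centroid lies 4.4/2 = 2.2 m below the top edge, so the centroid depth is h_c = 6.5 + 2.2 = 8.7 m.
A = 5.17 × 4.4 = 22.748 m².
Resultant F = γ·h_c·A = 12.3606 × 8.7 × 22.748 = 2446.26 kN.

F ≈ 2446 kN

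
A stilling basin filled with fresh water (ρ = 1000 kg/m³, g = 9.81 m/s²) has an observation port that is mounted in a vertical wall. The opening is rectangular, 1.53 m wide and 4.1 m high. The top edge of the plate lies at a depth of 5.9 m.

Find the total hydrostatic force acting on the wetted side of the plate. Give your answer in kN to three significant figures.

γ = ρg = 1000 × 9.81 = 9810 N/m³ = 9.81 kN/m³.
The centroid lies 4.1/2 = 2.05 m below the top edge, so the centroid depth is h_c = 5.9 + 2.05 = 7.95 m.
A = 1.53 × 4.1 = 6.273 m².
Resultant F = γ·h_c·A = 9.81 × 7.95 × 6.273 = 489.228 kN.

F ≈ 489 kN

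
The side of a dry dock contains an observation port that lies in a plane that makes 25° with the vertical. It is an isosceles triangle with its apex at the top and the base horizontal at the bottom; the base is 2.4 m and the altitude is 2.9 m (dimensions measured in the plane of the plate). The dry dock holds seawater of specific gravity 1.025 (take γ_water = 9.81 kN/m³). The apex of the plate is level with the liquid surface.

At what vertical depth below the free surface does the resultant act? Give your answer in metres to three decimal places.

h_p = 1.971 m

γ = 1.025 × 9.81 = 10.05525 kN/m³.
The plate makes 25° with the vertical, i.e. θ = 90° − 25° = 65° to the horizontal. Measuring y along the incline from the free-surface line, vertical depth h = y·sinθ with sinθ = 0.906308.
With the apex up, the centroid sits 2h/3 = 2 × 2.9/3 = 1.93333 m below the apex, so y_c = 1.93333 m and h_c = 1.93333 × 0.906308 = 1.75219 m.
A = ½ × 2.4 × 2.9 = 3.48 m².
Resultant F = γ·h_c·A = 10.05525 × 1.75219 × 3.48 = 61.3131 kN.
I_c = b·h³/36 = 2.4 × 2.9³/36 = 1.62593 m⁴.
Centre of pressure: y_p = y_c + I_c/(y_c·A) = 1.93333 + 1.62593/(1.93333 × 3.48) = 1.93333 + 0.241667 = 2.175 m along the plane.
Vertically, h_p = y_p·sinθ = 2.175 × 0.906308 = 1.97122 m.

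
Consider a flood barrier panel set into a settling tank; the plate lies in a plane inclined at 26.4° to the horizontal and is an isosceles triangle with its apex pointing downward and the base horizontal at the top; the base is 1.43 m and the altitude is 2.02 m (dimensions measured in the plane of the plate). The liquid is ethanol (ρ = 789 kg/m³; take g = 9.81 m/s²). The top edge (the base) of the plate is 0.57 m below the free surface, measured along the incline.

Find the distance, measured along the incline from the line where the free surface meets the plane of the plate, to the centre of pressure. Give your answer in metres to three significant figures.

γ = ρg = 789 × 9.81 / 1000 = 7.74009 kN/m³.
Let θ = 26.4° be the plate's angle to the horizontal; measure y along the incline from where the plane meets the free surface. Vertical depth h = y·sinθ with sinθ = 0.444635.
With the apex down, the centroid sits h/3 = 2.02/3 = 0.673333 m below the base (the top edge), so y_c = 0.57 + 0.673333 = 1.24333 m and h_c = 1.24333 × 0.444635 = 0.552828 m.
A = ½ × 1.43 × 2.02 = 1.4443 m².
Resultant F = γ·h_c·A = 7.74009 × 0.552828 × 1.4443 = 6.18007 kN.
I_c = b·h³/36 = 1.43 × 2.02³/36 = 0.327407 m⁴.
Centre of pressure: y_p = y_c + I_c/(y_c·A) = 1.24333 + 0.327407/(1.24333 × 1.4443) = 1.24333 + 0.182324 = 1.42565 m along the plane.

y_p = 1.43 m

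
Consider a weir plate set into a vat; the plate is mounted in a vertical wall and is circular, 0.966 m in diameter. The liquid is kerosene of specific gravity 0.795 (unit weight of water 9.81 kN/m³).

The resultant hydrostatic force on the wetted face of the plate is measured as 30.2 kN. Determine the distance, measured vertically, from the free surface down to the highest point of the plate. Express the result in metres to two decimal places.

d_top ≈ 4.80 m

γ = 0.795 × 9.81 = 7.79895 kN/m³.
A = π(0.483)² = 0.732899 m².
From F = γ·h_c·A, the centroid depth is h_c = 30.2/(7.79895 × 0.732899) = 5.28356 m.
The centroid is at the centre, 0.483 m below the top of the plate, so the highest point sits at h_top = 5.28356 − 0.483 = 4.80056 m below the surface.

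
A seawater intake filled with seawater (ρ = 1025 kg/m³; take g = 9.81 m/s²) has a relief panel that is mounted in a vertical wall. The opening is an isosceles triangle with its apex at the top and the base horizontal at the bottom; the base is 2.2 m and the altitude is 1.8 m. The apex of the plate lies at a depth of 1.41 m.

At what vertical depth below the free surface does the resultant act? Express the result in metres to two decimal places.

h_p = 2.68 m

γ = ρg = 1025 × 9.81 / 1000 = 10.05525 kN/m³.
With the apex up, the centroid sits 2h/3 = 2 × 1.8/3 = 1.2 m below the apex, so the centroid depth is h_c = 1.41 + 1.2 = 2.61 m.
A = ½ × 2.2 × 1.8 = 1.98 m².
Resultant F = γ·h_c·A = 10.05525 × 2.61 × 1.98 = 51.9635 kN.
I_c = b·h³/36 = 2.2 × 1.8³/36 = 0.3564 m⁴.
Centre of pressure: y_p = y_c + I_c/(y_c·A) = 2.61 + 0.3564/(2.61 × 1.98) = 2.61 + 0.0689655 = 2.67897 m along the plane.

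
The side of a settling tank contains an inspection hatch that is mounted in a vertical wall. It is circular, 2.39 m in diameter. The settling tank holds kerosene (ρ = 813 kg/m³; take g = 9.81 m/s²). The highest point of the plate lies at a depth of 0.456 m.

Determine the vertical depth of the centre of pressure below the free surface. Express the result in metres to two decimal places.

γ = ρg = 813 × 9.81 / 1000 = 7.97553 kN/m³.
The centroid is at the centre, 1.195 m below the top of the plate, so the centroid depth is h_c = 0.456 + 1.195 = 1.651 m.
A = π(1.195)² = 4.48627 m².
Resultant F = γ·h_c·A = 7.97553 × 1.651 × 4.48627 = 59.0734 kN.
I_c = πr⁴/4 = π × 1.195⁴/4 = 1.60163 m⁴.
Centre of pressure: y_p = y_c + I_c/(y_c·A) = 1.651 + 1.60163/(1.651 × 4.48627) = 1.651 + 0.216237 = 1.86724 m along the plane.

h_p = 1.87 m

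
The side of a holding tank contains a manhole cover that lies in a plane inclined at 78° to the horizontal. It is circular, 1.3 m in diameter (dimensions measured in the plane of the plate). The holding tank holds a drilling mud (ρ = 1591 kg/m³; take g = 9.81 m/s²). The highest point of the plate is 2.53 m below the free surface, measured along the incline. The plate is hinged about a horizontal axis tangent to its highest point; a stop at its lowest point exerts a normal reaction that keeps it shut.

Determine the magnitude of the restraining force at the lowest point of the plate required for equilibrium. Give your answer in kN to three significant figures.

γ = ρg = 1591 × 9.81 / 1000 = 15.60771 kN/m³.
Let θ = 78° be the plate's angle to the horizontal; measure y along the incline from where the plane meets the free surface. Vertical depth h = y·sinθ with sinθ = 0.978148.
The centroid is at the centre, 0.65 m below the top of the plate, so y_c = 2.53 + 0.65 = 3.18 m and h_c = 3.18 × 0.978148 = 3.11051 m.
A = π(0.65)² = 1.32732 m².
Resultant F = γ·h_c·A = 15.60771 × 3.11051 × 1.32732 = 64.4386 kN.
I_c = πr⁴/4 = π × 0.65⁴/4 = 0.140198 m⁴.
Centre of pressure: y_p = y_c + I_c/(y_c·A) = 3.18 + 0.140198/(3.18 × 1.32732) = 3.18 + 0.0332154 = 3.21322 m along the plane.
The resultant acts 0.65 + 0.0332154 = 0.683215 m (along the plate) below the hinge at the top edge, so the moment about the hinge is M = F × 0.683215 = 64.4386 × 0.683215 = 44.0254 kN·m.
A normal force at the bottom, 1.3 m from the hinge, must supply this moment: P = 44.0254/1.3 = 33.8657 kN.

P ≈ 33.9 kN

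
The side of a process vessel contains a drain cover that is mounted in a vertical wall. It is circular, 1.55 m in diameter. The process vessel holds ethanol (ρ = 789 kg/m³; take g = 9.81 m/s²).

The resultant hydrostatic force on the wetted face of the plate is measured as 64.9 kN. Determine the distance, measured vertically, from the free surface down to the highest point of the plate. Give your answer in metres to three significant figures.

γ = ρg = 789 × 9.81 / 1000 = 7.74009 kN/m³.
A = π(0.775)² = 1.88692 m².
From F = γ·h_c·A, the centroid depth is h_c = 64.9/(7.74009 × 1.88692) = 4.4437 m.
The centroid is at the centre, 0.775 m below the top of the plate, so the highest point sits at h_top = 4.4437 − 0.775 = 3.6687 m below the surface.

d_top ≈ 3.67 m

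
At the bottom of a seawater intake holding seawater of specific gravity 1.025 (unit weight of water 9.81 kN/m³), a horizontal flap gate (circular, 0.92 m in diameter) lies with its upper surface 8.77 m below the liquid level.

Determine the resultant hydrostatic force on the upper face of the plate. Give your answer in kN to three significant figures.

F ≈ 58.6 kN

γ = 1.025 × 9.81 = 10.05525 kN/m³.
The plate is horizontal, so pressure is uniform at p = γ·h = 10.05525 × 8.77 = 88.1845 kN/m².
A = π(0.46)² = 0.664761 m².
F = p·A = 88.1845 × 0.664761 = 58.6216 kN.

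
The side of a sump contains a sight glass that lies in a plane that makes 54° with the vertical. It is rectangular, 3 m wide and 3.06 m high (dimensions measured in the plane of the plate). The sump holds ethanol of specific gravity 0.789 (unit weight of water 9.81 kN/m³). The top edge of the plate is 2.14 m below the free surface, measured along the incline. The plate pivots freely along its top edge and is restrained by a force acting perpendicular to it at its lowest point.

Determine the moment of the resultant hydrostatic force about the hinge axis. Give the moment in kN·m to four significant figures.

γ = 0.789 × 9.81 = 7.74009 kN/m³.
The plate makes 54° with the vertical, i.e. θ = 90° − 54° = 36° to the horizontal. Measuring y along the incline from the free-surface line, vertical depth h = y·sinθ with sinθ = 0.587785.
The centroid lies 3.06/2 = 1.53 m below the top edge, so y_c = 2.14 + 1.53 = 3.67 m and h_c = 3.67 × 0.587785 = 2.15717 m.
A = 3 × 3.06 = 9.18 m².
Resultant F = γ·h_c·A = 7.74009 × 2.15717 × 9.18 = 153.276 kN.
I_c = b·h³/12 = 3 × 3.06³/12 = 7.16315 m⁴.
Centre of pressure: y_p = y_c + I_c/(y_c·A) = 3.67 + 7.16315/(3.67 × 9.18) = 3.67 + 0.212616 = 3.88262 m along the plane.
The resultant acts 1.53 + 0.212616 = 1.74262 m (along the plate) below the hinge at the top edge, so the moment about the hinge is M = F × 1.74262 = 153.276 × 1.74262 = 267.102 kN·m.

M ≈ 267.1 kN·m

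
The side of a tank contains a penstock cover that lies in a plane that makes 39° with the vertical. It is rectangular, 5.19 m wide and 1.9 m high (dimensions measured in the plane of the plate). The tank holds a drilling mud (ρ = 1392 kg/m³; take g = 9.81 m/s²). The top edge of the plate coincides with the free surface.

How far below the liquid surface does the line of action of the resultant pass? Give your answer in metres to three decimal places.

h_p = 0.984 m

γ = ρg = 1392 × 9.81 / 1000 = 13.65552 kN/m³.
The plate makes 39° with the vertical, i.e. θ = 90° − 39° = 51° to the horizontal. Measuring y along the incline from the free-surface line, vertical depth h = y·sinθ with sinθ = 0.777146.
The centroid lies 1.9/2 = 0.95 m below the top edge, so y_c = 0.95 m and h_c = 0.95 × 0.777146 = 0.738289 m.
A = 5.19 × 1.9 = 9.861 m².
Resultant F = γ·h_c·A = 13.65552 × 0.738289 × 9.861 = 99.4158 kN.
I_c = b·h³/12 = 5.19 × 1.9³/12 = 2.96652 m⁴.
Centre of pressure: y_p = y_c + I_c/(y_c·A) = 0.95 + 2.96652/(0.95 × 9.861) = 0.95 + 0.316667 = 1.26667 m along the plane.
Vertically, h_p = y_p·sinθ = 1.26667 × 0.777146 = 0.984388 m.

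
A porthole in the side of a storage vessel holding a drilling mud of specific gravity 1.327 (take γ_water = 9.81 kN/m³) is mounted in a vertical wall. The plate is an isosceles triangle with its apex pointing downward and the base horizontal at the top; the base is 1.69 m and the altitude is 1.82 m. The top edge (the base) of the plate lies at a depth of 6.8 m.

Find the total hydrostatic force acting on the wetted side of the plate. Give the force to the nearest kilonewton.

F ≈ 148 kN

γ = 1.327 × 9.81 = 13.01787 kN/m³.
With the apex down, the centroid sits h/3 = 1.82/3 = 0.606667 m below the base (the top edge), so the centroid depth is h_c = 6.8 + 0.606667 = 7.40667 m.
A = ½ × 1.69 × 1.82 = 1.5379 m².
Resultant F = γ·h_c·A = 13.01787 × 7.40667 × 1.5379 = 148.283 kN.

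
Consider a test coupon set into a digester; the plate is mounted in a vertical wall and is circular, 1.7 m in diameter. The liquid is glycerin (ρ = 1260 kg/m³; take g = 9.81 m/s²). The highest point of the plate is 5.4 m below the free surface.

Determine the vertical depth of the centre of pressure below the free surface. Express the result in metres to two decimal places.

h_p = 6.28 m

γ = ρg = 1260 × 9.81 / 1000 = 12.3606 kN/m³.
The centroid is at the centre, 0.85 m below the top of the plate, so the centroid depth is h_c = 5.4 + 0.85 = 6.25 m.
A = π(0.85)² = 2.2698 m².
Resultant F = γ·h_c·A = 12.3606 × 6.25 × 2.2698 = 175.351 kN.
I_c = πr⁴/4 = π × 0.85⁴/4 = 0.409983 m⁴.
Centre of pressure: y_p = y_c + I_c/(y_c·A) = 6.25 + 0.409983/(6.25 × 2.2698) = 6.25 + 0.0289 = 6.2789 m along the plane.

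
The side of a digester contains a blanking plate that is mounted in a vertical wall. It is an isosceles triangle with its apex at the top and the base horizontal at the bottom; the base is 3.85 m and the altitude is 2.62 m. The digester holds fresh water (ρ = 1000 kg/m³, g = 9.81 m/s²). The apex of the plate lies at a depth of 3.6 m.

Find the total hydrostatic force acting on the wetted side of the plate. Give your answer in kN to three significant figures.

F ≈ 265 kN

γ = ρg = 1000 × 9.81 = 9810 N/m³ = 9.81 kN/m³.
With the apex up, the centroid sits 2h/3 = 2 × 2.62/3 = 1.74667 m below the apex, so the centroid depth is h_c = 3.6 + 1.74667 = 5.34667 m.
A = ½ × 3.85 × 2.62 = 5.0435 m².
Resultant F = γ·h_c·A = 9.81 × 5.34667 × 5.0435 = 264.536 kN.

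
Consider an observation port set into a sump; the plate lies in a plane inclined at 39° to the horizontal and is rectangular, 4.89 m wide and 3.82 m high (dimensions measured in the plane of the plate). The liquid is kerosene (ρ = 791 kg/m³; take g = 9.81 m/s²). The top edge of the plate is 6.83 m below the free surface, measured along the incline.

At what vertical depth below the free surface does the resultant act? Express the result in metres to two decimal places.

h_p = 5.59 m

γ = ρg = 791 × 9.81 / 1000 = 7.75971 kN/m³.
Let θ = 39° be the plate's angle to the horizontal; measure y along the incline from where the plane meets the free surface. Vertical depth h = y·sinθ with sinθ = 0.629320.
The centroid lies 3.82/2 = 1.91 m below the top edge, so y_c = 6.83 + 1.91 = 8.74 m and h_c = 8.74 × 0.629320 = 5.50026 m.
A = 4.89 × 3.82 = 18.6798 m².
Resultant F = γ·h_c·A = 7.75971 × 5.50026 × 18.6798 = 797.262 kN.
I_c = b·h³/12 = 4.89 × 3.82³/12 = 22.7153 m⁴.
Centre of pressure: y_p = y_c + I_c/(y_c·A) = 8.74 + 22.7153/(8.74 × 18.6798) = 8.74 + 0.139134 = 8.87913 m along the plane.
Vertically, h_p = y_p·sinθ = 8.87913 × 0.629320 = 5.58781 m.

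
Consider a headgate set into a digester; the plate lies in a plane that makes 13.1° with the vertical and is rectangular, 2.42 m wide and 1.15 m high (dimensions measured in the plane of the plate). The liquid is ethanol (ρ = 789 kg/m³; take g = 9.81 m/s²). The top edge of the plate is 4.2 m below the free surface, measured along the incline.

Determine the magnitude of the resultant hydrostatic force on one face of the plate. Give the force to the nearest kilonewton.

F ≈ 100 kN

γ = ρg = 789 × 9.81 / 1000 = 7.74009 kN/m³.
The plate makes 13.1° with the vertical, i.e. θ = 90° − 13.1° = 76.9° to the horizontal. Measuring y along the incline from the free-surface line, vertical depth h = y·sinθ with sinθ = 0.973976.
The centroid lies 1.15/2 = 0.575 m below the top edge, so y_c = 4.2 + 0.575 = 4.775 m and h_c = 4.775 × 0.973976 = 4.65074 m.
A = 2.42 × 1.15 = 2.783 m².
Resultant F = γ·h_c·A = 7.74009 × 4.65074 × 2.783 = 100.18 kN.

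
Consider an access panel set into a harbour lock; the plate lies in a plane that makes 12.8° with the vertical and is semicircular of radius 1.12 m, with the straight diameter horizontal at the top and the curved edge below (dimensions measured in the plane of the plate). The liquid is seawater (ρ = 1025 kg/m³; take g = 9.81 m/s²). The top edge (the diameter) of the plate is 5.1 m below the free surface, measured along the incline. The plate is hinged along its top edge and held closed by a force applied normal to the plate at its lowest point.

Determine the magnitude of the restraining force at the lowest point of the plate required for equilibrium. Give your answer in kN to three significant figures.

γ = ρg = 1025 × 9.81 / 1000 = 10.05525 kN/m³.
The plate makes 12.8° with the vertical, i.e. θ = 90° − 12.8° = 77.2° to the horizontal. Measuring y along the incline from the free-surface line, vertical depth h = y·sinθ with sinθ = 0.975149.
The centroid of a semicircle lies 4r/(3π) = 0.475343 m from the diameter, here below the top edge, so y_c = 5.1 + 0.475343 = 5.57534 m and h_c = 5.57534 × 0.975149 = 5.43679 m.
A = πr²/2 = π × 1.12²/2 = 1.97041 m².
Resultant F = γ·h_c·A = 10.05525 × 5.43679 × 1.97041 = 107.719 kN.
I_c = (π/8 − 8/(9π))·r⁴ = 0.109757 × 1.12⁴ = 0.172705 m⁴.
Centre of pressure: y_p = y_c + I_c/(y_c·A) = 5.57534 + 0.172705/(5.57534 × 1.97041) = 5.57534 + 0.0157209 = 5.59106 m along the plane.
The resultant acts 0.475343 + 0.0157209 = 0.491064 m (along the plate) below the hinge at the top edge, so the moment about the hinge is M = F × 0.491064 = 107.719 × 0.491064 = 52.8969 kN·m.
A normal force at the bottom, 1.12 m from the hinge, must supply this moment: P = 52.8969/1.12 = 47.2294 kN.

P ≈ 47.2 kN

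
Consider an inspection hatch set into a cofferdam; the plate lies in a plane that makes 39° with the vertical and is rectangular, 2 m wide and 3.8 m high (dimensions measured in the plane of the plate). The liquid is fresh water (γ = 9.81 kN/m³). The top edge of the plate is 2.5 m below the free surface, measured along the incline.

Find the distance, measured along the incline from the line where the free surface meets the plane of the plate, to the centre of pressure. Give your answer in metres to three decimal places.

γ = 9.81 kN/m³.
The plate makes 39° with the vertical, i.e. θ = 90° − 39° = 51° to the horizontal. Measuring y along the incline from the free-surface line, vertical depth h = y·sinθ with sinθ = 0.777146.
The centroid lies 3.8/2 = 1.9 m below the top edge, so y_c = 2.5 + 1.9 = 4.4 m and h_c = 4.4 × 0.777146 = 3.41944 m.
A = 2 × 3.8 = 7.6 m².
Resultant F = γ·h_c·A = 9.81 × 3.41944 × 7.6 = 254.94 kN.
I_c = b·h³/12 = 2 × 3.8³/12 = 9.14533 m⁴.
Centre of pressure: y_p = y_c + I_c/(y_c·A) = 4.4 + 9.14533/(4.4 × 7.6) = 4.4 + 0.273485 = 4.67349 m along the plane.

y_p = 4.673 m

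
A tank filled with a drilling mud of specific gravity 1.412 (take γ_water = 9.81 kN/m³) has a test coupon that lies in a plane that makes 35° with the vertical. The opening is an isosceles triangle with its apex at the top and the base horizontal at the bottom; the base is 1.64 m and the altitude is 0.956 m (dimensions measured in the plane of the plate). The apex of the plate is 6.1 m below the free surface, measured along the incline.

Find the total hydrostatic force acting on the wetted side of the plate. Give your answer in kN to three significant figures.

γ = 1.412 × 9.81 = 13.85172 kN/m³.
The plate makes 35° with the vertical, i.e. θ = 90° − 35° = 55° to the horizontal. Measuring y along the incline from the free-surface line, vertical depth h = y·sinθ with sinθ = 0.819152.
With the apex up, the centroid sits 2h/3 = 2 × 0.956/3 = 0.637333 m below the apex, so y_c = 6.1 + 0.637333 = 6.73733 m and h_c = 6.73733 × 0.819152 = 5.5189 m.
A = ½ × 1.64 × 0.956 = 0.78392 m².
Resultant F = γ·h_c·A = 13.85172 × 5.5189 × 0.78392 = 59.9278 kN.

F ≈ 59.9 kN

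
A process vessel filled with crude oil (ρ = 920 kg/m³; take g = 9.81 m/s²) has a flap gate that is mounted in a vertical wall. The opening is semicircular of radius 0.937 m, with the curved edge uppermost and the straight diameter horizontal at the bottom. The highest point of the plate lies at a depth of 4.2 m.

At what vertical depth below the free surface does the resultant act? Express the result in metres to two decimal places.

h_p = 4.75 m

γ = ρg = 920 × 9.81 / 1000 = 9.0252 kN/m³.
The centroid lies 4r/(3π) = 0.397675 m above the diameter, so r − 4r/(3π) = 0.937 − 0.397675 = 0.539325 m below the topmost point, so the centroid depth is h_c = 4.2 + 0.539325 = 4.73933 m.
A = πr²/2 = π × 0.937²/2 = 1.37911 m².
Resultant F = γ·h_c·A = 9.0252 × 4.73933 × 1.37911 = 58.9892 kN.
I_c = (π/8 − 8/(9π))·r⁴ = 0.109757 × 0.937⁴ = 0.0846039 m⁴.
Centre of pressure: y_p = y_c + I_c/(y_c·A) = 4.73933 + 0.0846039/(4.73933 × 1.37911) = 4.73933 + 0.0129442 = 4.75227 m along the plane.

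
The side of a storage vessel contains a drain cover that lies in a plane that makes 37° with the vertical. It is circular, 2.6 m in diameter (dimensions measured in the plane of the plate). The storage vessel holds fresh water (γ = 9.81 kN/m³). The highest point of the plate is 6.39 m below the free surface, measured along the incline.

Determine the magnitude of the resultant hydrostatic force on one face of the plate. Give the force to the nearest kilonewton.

γ = 9.81 kN/m³.
The plate makes 37° with the vertical, i.e. θ = 90° − 37° = 53° to the horizontal. Measuring y along the incline from the free-surface line, vertical depth h = y·sinθ with sinθ = 0.798636.
The centroid is at the centre, 1.3 m below the top of the plate, so y_c = 6.39 + 1.3 = 7.69 m and h_c = 7.69 × 0.798636 = 6.14151 m.
A = π(1.3)² = 5.30929 m².
Resultant F = γ·h_c·A = 9.81 × 6.14151 × 5.30929 = 319.875 kN.

F ≈ 320 kN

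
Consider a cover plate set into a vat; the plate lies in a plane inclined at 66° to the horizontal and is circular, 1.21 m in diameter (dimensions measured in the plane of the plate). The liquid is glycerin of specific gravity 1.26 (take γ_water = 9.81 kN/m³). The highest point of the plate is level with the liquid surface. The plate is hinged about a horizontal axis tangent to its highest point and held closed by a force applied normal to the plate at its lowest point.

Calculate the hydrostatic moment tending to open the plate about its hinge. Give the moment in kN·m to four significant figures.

M ≈ 5.941 kN·m

γ = 1.26 × 9.81 = 12.3606 kN/m³.
Let θ = 66° be the plate's angle to the horizontal; measure y along the incline from where the plane meets the free surface. Vertical depth h = y·sinθ with sinθ = 0.913545.
The centroid is at the centre, 0.605 m below the top of the plate, so y_c = 0.605 m and h_c = 0.605 × 0.913545 = 0.552695 m.
A = π(0.605)² = 1.1499 m².
Resultant F = γ·h_c·A = 12.3606 × 0.552695 × 1.1499 = 7.8557 kN.
I_c = πr⁴/4 = π × 0.605⁴/4 = 0.105223 m⁴.
Centre of pressure: y_p = y_c + I_c/(y_c·A) = 0.605 + 0.105223/(0.605 × 1.1499) = 0.605 + 0.15125 = 0.75625 m along the plane.
The resultant acts 0.605 + 0.15125 = 0.75625 m (along the plate) below the hinge at the top edge, so the moment about the hinge is M = F × 0.75625 = 7.8557 × 0.75625 = 5.94087 kN·m.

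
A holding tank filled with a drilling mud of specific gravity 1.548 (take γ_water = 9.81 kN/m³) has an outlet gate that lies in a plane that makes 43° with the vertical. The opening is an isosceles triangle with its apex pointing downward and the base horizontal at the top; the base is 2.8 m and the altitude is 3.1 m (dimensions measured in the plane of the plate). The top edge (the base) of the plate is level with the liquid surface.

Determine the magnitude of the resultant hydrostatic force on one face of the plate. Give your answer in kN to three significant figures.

γ = 1.548 × 9.81 = 15.18588 kN/m³.
The plate makes 43° with the vertical, i.e. θ = 90° − 43° = 47° to the horizontal. Measuring y along the incline from the free-surface line, vertical depth h = y·sinθ with sinθ = 0.731354.
With the apex down, the centroid sits h/3 = 3.1/3 = 1.03333 m below the base (the top edge), so y_c = 1.03333 m and h_c = 1.03333 × 0.731354 = 0.75573 m.
A = ½ × 2.8 × 3.1 = 4.34 m².
Resultant F = γ·h_c·A = 15.18588 × 0.75573 × 4.34 = 49.8077 kN.

F ≈ 49.8 kN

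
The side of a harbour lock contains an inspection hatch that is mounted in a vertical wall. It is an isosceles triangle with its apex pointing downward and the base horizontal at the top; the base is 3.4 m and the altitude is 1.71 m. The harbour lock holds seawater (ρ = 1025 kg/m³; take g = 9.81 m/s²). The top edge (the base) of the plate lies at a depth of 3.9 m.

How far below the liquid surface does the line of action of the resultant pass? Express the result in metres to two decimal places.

h_p = 4.51 m

γ = ρg = 1025 × 9.81 / 1000 = 10.05525 kN/m³.
With the apex down, the centroid sits h/3 = 1.71/3 = 0.57 m below the base (the top edge), so the centroid depth is h_c = 3.9 + 0.57 = 4.47 m.
A = ½ × 3.4 × 1.71 = 2.907 m².
Resultant F = γ·h_c·A = 10.05525 × 4.47 × 2.907 = 130.661 kN.
I_c = b·h³/36 = 3.4 × 1.71³/36 = 0.472242 m⁴.
Centre of pressure: y_p = y_c + I_c/(y_c·A) = 4.47 + 0.472242/(4.47 × 2.907) = 4.47 + 0.0363423 = 4.50634 m along the plane.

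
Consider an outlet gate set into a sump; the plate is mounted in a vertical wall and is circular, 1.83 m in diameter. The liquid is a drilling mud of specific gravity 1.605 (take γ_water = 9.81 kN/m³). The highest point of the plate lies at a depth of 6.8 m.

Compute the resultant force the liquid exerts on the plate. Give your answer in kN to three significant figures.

F ≈ 320 kN

γ = 1.605 × 9.81 = 15.74505 kN/m³.
The centroid is at the centre, 0.915 m below the top of the plate, so the centroid depth is h_c = 6.8 + 0.915 = 7.715 m.
A = π(0.915)² = 2.63022 m².
Resultant F = γ·h_c·A = 15.74505 × 7.715 × 2.63022 = 319.501 kN.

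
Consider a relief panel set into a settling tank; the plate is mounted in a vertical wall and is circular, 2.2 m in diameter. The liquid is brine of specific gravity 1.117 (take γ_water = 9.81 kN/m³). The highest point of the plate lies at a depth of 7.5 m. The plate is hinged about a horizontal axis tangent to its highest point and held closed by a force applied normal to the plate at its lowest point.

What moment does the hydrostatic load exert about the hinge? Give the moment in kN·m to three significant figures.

M ≈ 407 kN·m

γ = 1.117 × 9.81 = 10.95777 kN/m³.
The centroid is at the centre, 1.1 m below the top of the plate, so the centroid depth is h_c = 7.5 + 1.1 = 8.6 m.
A = π(1.1)² = 3.80133 m².
Resultant F = γ·h_c·A = 10.95777 × 8.6 × 3.80133 = 358.225 kN.
I_c = πr⁴/4 = π × 1.1⁴/4 = 1.1499 m⁴.
Centre of pressure: y_p = y_c + I_c/(y_c·A) = 8.6 + 1.1499/(8.6 × 3.80133) = 8.6 + 0.0351743 = 8.63517 m along the plane.
The resultant acts 1.1 + 0.0351743 = 1.13517 m (along the plate) below the hinge at the top edge, so the moment about the hinge is M = F × 1.13517 = 358.225 × 1.13517 = 406.646 kN·m.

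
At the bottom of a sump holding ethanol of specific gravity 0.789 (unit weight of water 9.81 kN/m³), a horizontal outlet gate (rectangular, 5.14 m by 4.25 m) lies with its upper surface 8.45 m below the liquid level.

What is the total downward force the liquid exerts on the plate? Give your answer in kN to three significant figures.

γ = 0.789 × 9.81 = 7.74009 kN/m³.
The plate is horizontal, so pressure is uniform at p = γ·h = 7.74009 × 8.45 = 65.4038 kN/m².
A = 5.14 × 4.25 = 21.845 m².
F = p·A = 65.4038 × 21.845 = 1428.75 kN.

F ≈ 1430 kN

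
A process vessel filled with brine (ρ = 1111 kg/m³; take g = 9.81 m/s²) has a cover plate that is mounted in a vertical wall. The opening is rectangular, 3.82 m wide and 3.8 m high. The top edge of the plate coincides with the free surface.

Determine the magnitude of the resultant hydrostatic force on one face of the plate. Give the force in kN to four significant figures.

F ≈ 300.6 kN

γ = ρg = 1111 × 9.81 / 1000 = 10.89891 kN/m³.
The centroid lies 3.8/2 = 1.9 m below the top edge, so the centroid depth is h_c = 1.9 m.
A = 3.82 × 3.8 = 14.516 m².
Resultant F = γ·h_c·A = 10.89891 × 1.9 × 14.516 = 300.596 kN.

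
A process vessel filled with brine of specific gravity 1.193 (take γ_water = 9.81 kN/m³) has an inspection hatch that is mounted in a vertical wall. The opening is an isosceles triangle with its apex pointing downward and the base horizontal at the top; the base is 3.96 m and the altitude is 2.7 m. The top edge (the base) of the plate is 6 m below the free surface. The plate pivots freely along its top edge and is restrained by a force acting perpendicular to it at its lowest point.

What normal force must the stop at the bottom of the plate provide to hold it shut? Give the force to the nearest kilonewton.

P ≈ 153 kN

γ = 1.193 × 9.81 = 11.70333 kN/m³.
With the apex down, the centroid sits h/3 = 2.7/3 = 0.9 m below the base (the top edge), so the centroid depth is h_c = 6 + 0.9 = 6.9 m.
A = ½ × 3.96 × 2.7 = 5.346 m².
Resultant F = γ·h_c·A = 11.70333 × 6.9 × 5.346 = 431.705 kN.
I_c = b·h³/36 = 3.96 × 2.7³/36 = 2.16513 m⁴.
Centre of pressure: y_p = y_c + I_c/(y_c·A) = 6.9 + 2.16513/(6.9 × 5.346) = 6.9 + 0.0586957 = 6.9587 m along the plane.
The resultant acts 0.9 + 0.0586957 = 0.958696 m (along the plate) below the hinge at the top edge, so the moment about the hinge is M = F × 0.958696 = 431.705 × 0.958696 = 413.874 kN·m.
A normal force at the bottom, 2.7 m from the hinge, must supply this moment: P = 413.874/2.7 = 153.287 kN.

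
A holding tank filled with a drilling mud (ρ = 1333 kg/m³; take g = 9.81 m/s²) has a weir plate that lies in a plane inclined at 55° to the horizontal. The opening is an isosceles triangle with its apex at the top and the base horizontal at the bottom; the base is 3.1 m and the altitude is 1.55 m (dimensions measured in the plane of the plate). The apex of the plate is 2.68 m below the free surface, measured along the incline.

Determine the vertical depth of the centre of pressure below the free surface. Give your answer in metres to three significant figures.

γ = ρg = 1333 × 9.81 / 1000 = 13.07673 kN/m³.
Let θ = 55° be the plate's angle to the horizontal; measure y along the incline from where the plane meets the free surface. Vertical depth h = y·sinθ with sinθ = 0.819152.
With the apex up, the centroid sits 2h/3 = 2 × 1.55/3 = 1.03333 m below the apex, so y_c = 2.68 + 1.03333 = 3.71333 m and h_c = 3.71333 × 0.819152 = 3.04178 m.
A = ½ × 3.1 × 1.55 = 2.4025 m².
Resultant F = γ·h_c·A = 13.07673 × 3.04178 × 2.4025 = 95.5631 kN.
I_c = b·h³/36 = 3.1 × 1.55³/36 = 0.320667 m⁴.
Centre of pressure: y_p = y_c + I_c/(y_c·A) = 3.71333 + 0.320667/(3.71333 × 2.4025) = 3.71333 + 0.0359441 = 3.74927 m along the plane.
Vertically, h_p = y_p·sinθ = 3.74927 × 0.819152 = 3.07122 m.

h_p = 3.07 m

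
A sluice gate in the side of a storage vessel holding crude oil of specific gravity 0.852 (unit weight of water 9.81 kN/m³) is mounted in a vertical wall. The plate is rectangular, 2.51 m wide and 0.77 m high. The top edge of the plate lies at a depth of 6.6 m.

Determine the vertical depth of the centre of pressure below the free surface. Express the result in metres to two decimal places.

h_p = 6.99 m

γ = 0.852 × 9.81 = 8.35812 kN/m³.
The centroid lies 0.77/2 = 0.385 m below the top edge, so the centroid depth is h_c = 6.6 + 0.385 = 6.985 m.
A = 2.51 × 0.77 = 1.9327 m².
Resultant F = γ·h_c·A = 8.35812 × 6.985 × 1.9327 = 112.834 kN.
I_c = b·h³/12 = 2.51 × 0.77³/12 = 0.0954915 m⁴.
Centre of pressure: y_p = y_c + I_c/(y_c·A) = 6.985 + 0.0954915/(6.985 × 1.9327) = 6.985 + 0.00707349 = 6.99207 m along the plane.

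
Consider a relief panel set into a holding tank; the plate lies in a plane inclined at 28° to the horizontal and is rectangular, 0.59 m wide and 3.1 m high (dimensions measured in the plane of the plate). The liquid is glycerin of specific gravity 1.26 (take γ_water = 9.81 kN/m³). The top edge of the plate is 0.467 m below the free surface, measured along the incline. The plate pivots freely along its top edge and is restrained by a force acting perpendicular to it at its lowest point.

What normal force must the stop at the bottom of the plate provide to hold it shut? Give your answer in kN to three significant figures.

γ = 1.26 × 9.81 = 12.3606 kN/m³.
Let θ = 28° be the plate's angle to the horizontal; measure y along the incline from where the plane meets the free surface. Vertical depth h = y·sinθ with sinθ = 0.469472.
The centroid lies 3.1/2 = 1.55 m below the top edge, so y_c = 0.467 + 1.55 = 2.017 m and h_c = 2.017 × 0.469472 = 0.946925 m.
A = 0.59 × 3.1 = 1.829 m².
Resultant F = γ·h_c·A = 12.3606 × 0.946925 × 1.829 = 21.4076 kN.
I_c = b·h³/12 = 0.59 × 3.1³/12 = 1.46472 m⁴.
Centre of pressure: y_p = y_c + I_c/(y_c·A) = 2.017 + 1.46472/(2.017 × 1.829) = 2.017 + 0.397041 = 2.41404 m along the plane.
The resultant acts 1.55 + 0.397041 = 1.94704 m (along the plate) below the hinge at the top edge, so the moment about the hinge is M = F × 1.94704 = 21.4076 × 1.94704 = 41.6815 kN·m.
A normal force at the bottom, 3.1 m from the hinge, must supply this moment: P = 41.6815/3.1 = 13.4456 kN.

P ≈ 13.4 kN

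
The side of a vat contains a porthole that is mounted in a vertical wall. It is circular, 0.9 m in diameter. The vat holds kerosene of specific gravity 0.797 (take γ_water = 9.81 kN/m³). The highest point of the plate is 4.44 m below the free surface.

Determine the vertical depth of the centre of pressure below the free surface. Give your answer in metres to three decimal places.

γ = 0.797 × 9.81 = 7.81857 kN/m³.
The centroid is at the centre, 0.45 m below the top of the plate, so the centroid depth is h_c = 4.44 + 0.45 = 4.89 m.
A = π(0.45)² = 0.636173 m².
Resultant F = γ·h_c·A = 7.81857 × 4.89 × 0.636173 = 24.3227 kN.
I_c = πr⁴/4 = π × 0.45⁴/4 = 0.0322062 m⁴.
Centre of pressure: y_p = y_c + I_c/(y_c·A) = 4.89 + 0.0322062/(4.89 × 0.636173) = 4.89 + 0.0103527 = 4.90035 m along the plane.

h_p = 4.900 m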